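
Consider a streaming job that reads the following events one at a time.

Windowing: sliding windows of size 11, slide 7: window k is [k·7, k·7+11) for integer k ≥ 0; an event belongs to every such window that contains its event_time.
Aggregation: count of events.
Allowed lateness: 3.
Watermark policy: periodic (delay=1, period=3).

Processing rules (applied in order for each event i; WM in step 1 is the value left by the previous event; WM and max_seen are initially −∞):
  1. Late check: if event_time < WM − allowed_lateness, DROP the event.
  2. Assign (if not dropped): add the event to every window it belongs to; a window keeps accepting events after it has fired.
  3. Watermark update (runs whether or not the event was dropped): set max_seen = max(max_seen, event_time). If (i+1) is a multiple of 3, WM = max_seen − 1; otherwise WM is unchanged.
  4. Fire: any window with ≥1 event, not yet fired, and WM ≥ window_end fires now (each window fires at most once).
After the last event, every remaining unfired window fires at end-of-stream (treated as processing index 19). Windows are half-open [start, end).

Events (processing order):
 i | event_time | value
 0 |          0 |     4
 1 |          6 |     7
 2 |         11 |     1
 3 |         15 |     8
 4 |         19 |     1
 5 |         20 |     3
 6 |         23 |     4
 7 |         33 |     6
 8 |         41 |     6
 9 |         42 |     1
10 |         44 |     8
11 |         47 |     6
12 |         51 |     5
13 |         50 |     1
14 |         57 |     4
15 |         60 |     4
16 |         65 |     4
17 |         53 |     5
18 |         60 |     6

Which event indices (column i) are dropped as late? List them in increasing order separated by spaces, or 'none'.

i=0 t=0 v=4: → [0,11); WM=−∞
i=1 t=6 v=7: → [0,11); WM=−∞
i=2 t=11 v=1: → [7,18); WM=10
i=3 t=15 v=8: → [14,25),[7,18); WM=10
i=4 t=19 v=1: → [14,25); WM=10
i=5 t=20 v=3: → [14,25); WM=19; [0,11) fires=2 [7,18) fires=2
i=6 t=23 v=4: → [21,32),[14,25); WM=19
i=7 t=33 v=6: → [28,39); WM=19
i=8 t=41 v=6: → [35,46); WM=40; [14,25) fires=4 [21,32) fires=1 [28,39) fires=1
i=9 t=42 v=1: → [42,53),[35,46); WM=40
i=10 t=44 v=8: → [42,53),[35,46); WM=40
i=11 t=47 v=6: → [42,53); WM=46; [35,46) fires=3
i=12 t=51 v=5: → [49,60),[42,53); WM=46
i=13 t=50 v=1: → [49,60),[42,53); WM=46
i=14 t=57 v=4: → [56,67),[49,60); WM=56; [42,53) fires=5
i=15 t=60 v=4: → [56,67); WM=56
i=16 t=65 v=4: → [63,74),[56,67); WM=56
i=17 t=53 v=5: → [49,60); WM=64; [49,60) fires=4
i=18 t=60 v=6: DROP (t<64-3); WM=64

18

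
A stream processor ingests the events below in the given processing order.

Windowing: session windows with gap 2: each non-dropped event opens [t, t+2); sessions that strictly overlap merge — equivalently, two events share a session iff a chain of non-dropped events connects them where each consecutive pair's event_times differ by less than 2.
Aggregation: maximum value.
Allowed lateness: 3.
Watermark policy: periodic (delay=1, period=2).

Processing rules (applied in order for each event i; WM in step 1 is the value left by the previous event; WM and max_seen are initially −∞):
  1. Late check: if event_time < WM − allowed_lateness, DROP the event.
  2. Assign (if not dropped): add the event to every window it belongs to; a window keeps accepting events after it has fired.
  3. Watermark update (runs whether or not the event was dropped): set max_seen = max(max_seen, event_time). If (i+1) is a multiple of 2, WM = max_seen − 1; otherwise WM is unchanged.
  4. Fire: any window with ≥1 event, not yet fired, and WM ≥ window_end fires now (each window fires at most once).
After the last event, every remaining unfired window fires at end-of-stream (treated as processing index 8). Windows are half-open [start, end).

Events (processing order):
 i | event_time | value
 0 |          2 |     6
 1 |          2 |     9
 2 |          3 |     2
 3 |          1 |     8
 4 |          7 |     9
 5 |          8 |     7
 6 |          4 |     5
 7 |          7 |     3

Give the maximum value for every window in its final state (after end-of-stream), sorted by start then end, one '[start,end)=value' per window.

[1,6)=9 [7,10)=9

i=0 t=2 v=6: → [2,4); WM=−∞
i=1 t=2 v=9: → [2,4); WM=1
i=2 t=3 v=2: → [2,5); WM=1
i=3 t=1 v=8: → [1,5); WM=2
i=4 t=7 v=9: → [7,9); WM=2
i=5 t=8 v=7: → [7,10); WM=7
i=6 t=4 v=5: → [1,6); WM=7
i=7 t=7 v=3: → [7,10); WM=7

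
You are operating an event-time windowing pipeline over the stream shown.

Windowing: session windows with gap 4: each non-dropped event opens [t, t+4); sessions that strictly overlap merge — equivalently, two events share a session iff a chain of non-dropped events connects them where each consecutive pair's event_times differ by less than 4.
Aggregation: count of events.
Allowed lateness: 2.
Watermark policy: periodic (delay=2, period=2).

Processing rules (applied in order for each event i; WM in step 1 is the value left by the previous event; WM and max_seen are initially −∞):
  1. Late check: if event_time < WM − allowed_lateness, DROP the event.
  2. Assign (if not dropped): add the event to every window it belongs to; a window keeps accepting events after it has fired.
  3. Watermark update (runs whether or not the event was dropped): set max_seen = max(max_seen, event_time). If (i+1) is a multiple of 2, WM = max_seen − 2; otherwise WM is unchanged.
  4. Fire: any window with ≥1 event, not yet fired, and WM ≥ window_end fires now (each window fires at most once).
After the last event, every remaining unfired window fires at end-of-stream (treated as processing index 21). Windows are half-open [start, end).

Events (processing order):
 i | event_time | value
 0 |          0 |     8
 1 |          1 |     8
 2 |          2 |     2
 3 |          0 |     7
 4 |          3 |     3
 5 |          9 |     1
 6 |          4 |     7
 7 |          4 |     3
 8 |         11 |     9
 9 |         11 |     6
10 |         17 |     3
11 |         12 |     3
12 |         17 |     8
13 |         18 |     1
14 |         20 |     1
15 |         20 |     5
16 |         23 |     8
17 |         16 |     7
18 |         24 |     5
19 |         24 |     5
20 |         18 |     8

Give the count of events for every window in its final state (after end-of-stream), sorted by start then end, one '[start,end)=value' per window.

i=0 t=0 v=8: → [0,4); WM=−∞
i=1 t=1 v=8: → [0,5); WM=-1
i=2 t=2 v=2: → [0,6); WM=-1
i=3 t=0 v=7: → [0,6); WM=0
i=4 t=3 v=3: → [0,7); WM=0
i=5 t=9 v=1: → [9,13); WM=7
i=6 t=4 v=7: DROP (t<7-2); WM=7
i=7 t=4 v=3: DROP (t<7-2); WM=7
i=8 t=11 v=9: → [9,15); WM=7
i=9 t=11 v=6: → [9,15); WM=9
i=10 t=17 v=3: → [17,21); WM=9
i=11 t=12 v=3: → [9,16); WM=15
i=12 t=17 v=8: → [17,21); WM=15
i=13 t=18 v=1: → [17,22); WM=16
i=14 t=20 v=1: → [17,24); WM=16
i=15 t=20 v=5: → [17,24); WM=18
i=16 t=23 v=8: → [17,27); WM=18
i=17 t=16 v=7: → [16,27); WM=21
i=18 t=24 v=5: → [16,28); WM=21
i=19 t=24 v=5: → [16,28); WM=22
i=20 t=18 v=8: DROP (t<22-2); WM=22

[0,7)=5 [9,16)=4 [16,28)=9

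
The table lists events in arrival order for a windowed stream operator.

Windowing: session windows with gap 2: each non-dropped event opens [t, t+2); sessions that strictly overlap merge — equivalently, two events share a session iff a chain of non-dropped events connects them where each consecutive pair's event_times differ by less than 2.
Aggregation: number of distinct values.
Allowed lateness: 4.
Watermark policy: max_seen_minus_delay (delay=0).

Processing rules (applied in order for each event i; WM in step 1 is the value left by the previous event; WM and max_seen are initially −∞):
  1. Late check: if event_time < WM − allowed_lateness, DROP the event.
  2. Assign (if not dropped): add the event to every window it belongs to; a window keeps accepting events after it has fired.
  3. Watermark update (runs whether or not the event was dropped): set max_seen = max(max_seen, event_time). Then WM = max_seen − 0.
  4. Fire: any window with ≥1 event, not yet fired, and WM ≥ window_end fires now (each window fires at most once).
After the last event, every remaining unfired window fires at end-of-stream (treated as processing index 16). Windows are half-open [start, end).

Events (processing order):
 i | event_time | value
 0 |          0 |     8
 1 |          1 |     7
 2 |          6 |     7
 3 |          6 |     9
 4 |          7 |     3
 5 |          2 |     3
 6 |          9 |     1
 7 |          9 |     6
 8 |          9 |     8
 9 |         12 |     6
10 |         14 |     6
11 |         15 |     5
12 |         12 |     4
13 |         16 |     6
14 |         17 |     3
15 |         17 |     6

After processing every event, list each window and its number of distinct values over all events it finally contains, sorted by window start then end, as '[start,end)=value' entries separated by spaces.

i=0 t=0 v=8: → [0,2); WM=0
i=1 t=1 v=7: → [0,3); WM=1
i=2 t=6 v=7: → [6,8); WM=6
i=3 t=6 v=9: → [6,8); WM=6
i=4 t=7 v=3: → [6,9); WM=7
i=5 t=2 v=3: DROP (t<7-4); WM=7
i=6 t=9 v=1: → [9,11); WM=9
i=7 t=9 v=6: → [9,11); WM=9
i=8 t=9 v=8: → [9,11); WM=9
i=9 t=12 v=6: → [12,14); WM=12
i=10 t=14 v=6: → [14,16); WM=14
i=11 t=15 v=5: → [14,17); WM=15
i=12 t=12 v=4: → [12,14); WM=15
i=13 t=16 v=6: → [14,18); WM=16
i=14 t=17 v=3: → [14,19); WM=17
i=15 t=17 v=6: → [14,19); WM=17

[0,3)=2 [6,9)=3 [9,11)=3 [12,14)=2 [14,19)=3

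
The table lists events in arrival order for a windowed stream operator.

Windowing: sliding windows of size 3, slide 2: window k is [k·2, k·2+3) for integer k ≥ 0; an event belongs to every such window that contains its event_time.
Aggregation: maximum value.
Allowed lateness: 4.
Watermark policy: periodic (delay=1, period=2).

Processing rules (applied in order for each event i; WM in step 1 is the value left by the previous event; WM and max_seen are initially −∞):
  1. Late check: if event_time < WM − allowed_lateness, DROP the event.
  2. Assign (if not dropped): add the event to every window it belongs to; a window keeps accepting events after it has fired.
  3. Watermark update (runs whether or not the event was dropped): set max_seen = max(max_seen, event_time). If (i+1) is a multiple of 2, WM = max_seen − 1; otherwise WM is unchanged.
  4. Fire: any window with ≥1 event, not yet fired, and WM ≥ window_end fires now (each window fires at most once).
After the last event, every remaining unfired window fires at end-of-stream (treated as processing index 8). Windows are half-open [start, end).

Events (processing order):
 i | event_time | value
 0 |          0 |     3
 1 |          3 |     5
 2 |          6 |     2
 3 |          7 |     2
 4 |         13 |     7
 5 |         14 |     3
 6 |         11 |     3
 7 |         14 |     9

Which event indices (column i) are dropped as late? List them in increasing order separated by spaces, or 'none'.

i=0 t=0 v=3: → [0,3); WM=−∞
i=1 t=3 v=5: → [2,5); WM=2
i=2 t=6 v=2: → [6,9),[4,7); WM=2
i=3 t=7 v=2: → [6,9); WM=6; [0,3) fires=3 [2,5) fires=5
i=4 t=13 v=7: → [12,15); WM=6
i=5 t=14 v=3: → [14,17),[12,15); WM=13; [4,7) fires=2 [6,9) fires=2
i=6 t=11 v=3: → [10,13); WM=13; [10,13) fires=3
i=7 t=14 v=9: → [14,17),[12,15); WM=13

none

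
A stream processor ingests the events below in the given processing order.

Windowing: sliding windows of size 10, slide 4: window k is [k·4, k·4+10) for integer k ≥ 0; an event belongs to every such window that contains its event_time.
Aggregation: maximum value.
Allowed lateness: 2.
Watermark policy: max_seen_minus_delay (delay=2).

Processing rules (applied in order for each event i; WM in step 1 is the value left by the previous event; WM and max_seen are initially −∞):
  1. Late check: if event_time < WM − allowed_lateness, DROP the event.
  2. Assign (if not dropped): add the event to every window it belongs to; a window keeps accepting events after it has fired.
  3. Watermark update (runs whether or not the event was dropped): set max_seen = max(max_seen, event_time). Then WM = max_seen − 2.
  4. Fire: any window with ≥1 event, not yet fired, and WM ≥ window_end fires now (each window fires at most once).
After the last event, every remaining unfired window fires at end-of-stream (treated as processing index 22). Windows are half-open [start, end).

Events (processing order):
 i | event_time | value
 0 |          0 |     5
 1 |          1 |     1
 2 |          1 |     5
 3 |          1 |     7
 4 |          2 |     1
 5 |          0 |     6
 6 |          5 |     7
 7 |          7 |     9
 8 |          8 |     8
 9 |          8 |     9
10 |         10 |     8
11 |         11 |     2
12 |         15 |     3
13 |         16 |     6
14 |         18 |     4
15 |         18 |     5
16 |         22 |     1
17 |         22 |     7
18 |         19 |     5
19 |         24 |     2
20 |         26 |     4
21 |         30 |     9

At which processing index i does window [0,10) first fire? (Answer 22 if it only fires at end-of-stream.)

i=0 t=0 v=5: → [0,10); WM=-2
i=1 t=1 v=1: → [0,10); WM=-1
i=2 t=1 v=5: → [0,10); WM=-1
i=3 t=1 v=7: → [0,10); WM=-1
i=4 t=2 v=1: → [0,10); WM=0
i=5 t=0 v=6: → [0,10); WM=0
i=6 t=5 v=7: → [4,14),[0,10); WM=3
i=7 t=7 v=9: → [4,14),[0,10); WM=5
i=8 t=8 v=8: → [8,18),[4,14),[0,10); WM=6
i=9 t=8 v=9: → [8,18),[4,14),[0,10); WM=6
i=10 t=10 v=8: → [8,18),[4,14); WM=8
i=11 t=11 v=2: → [8,18),[4,14); WM=9
i=12 t=15 v=3: → [12,22),[8,18); WM=13; [0,10) fires=9
i=13 t=16 v=6: → [16,26),[12,22),[8,18); WM=14; [4,14) fires=9
i=14 t=18 v=4: → [16,26),[12,22); WM=16
i=15 t=18 v=5: → [16,26),[12,22); WM=16
i=16 t=22 v=1: → [20,30),[16,26); WM=20; [8,18) fires=9
i=17 t=22 v=7: → [20,30),[16,26); WM=20
i=18 t=19 v=5: → [16,26),[12,22); WM=20
i=19 t=24 v=2: → [24,34),[20,30),[16,26); WM=22; [12,22) fires=6
i=20 t=26 v=4: → [24,34),[20,30); WM=24
i=21 t=30 v=9: → [28,38),[24,34); WM=28; [16,26) fires=7

12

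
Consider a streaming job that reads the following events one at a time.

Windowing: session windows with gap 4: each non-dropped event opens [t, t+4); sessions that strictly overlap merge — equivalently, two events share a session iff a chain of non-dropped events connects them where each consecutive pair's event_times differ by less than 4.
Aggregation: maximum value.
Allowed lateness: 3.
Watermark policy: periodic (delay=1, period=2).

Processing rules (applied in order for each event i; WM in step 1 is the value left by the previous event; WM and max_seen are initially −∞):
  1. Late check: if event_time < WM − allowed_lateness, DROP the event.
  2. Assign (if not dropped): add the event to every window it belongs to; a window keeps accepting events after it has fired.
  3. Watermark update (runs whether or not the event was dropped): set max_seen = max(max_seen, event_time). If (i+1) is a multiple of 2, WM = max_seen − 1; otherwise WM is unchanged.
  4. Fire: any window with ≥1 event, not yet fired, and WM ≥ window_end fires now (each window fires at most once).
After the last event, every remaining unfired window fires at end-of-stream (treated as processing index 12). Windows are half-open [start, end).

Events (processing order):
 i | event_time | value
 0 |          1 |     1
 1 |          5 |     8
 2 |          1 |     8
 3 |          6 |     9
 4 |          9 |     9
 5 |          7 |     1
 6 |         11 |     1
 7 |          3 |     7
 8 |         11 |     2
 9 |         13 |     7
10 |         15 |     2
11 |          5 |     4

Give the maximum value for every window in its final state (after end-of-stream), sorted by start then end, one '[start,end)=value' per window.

[1,5)=8 [5,19)=9

i=0 t=1 v=1: → [1,5); WM=−∞
i=1 t=5 v=8: → [5,9); WM=4
i=2 t=1 v=8: → [1,5); WM=4
i=3 t=6 v=9: → [5,10); WM=5
i=4 t=9 v=9: → [5,13); WM=5
i=5 t=7 v=1: → [5,13); WM=8
i=6 t=11 v=1: → [5,15); WM=8
i=7 t=3 v=7: DROP (t<8-3); WM=10
i=8 t=11 v=2: → [5,15); WM=10
i=9 t=13 v=7: → [5,17); WM=12
i=10 t=15 v=2: → [5,19); WM=12
i=11 t=5 v=4: DROP (t<12-3); WM=14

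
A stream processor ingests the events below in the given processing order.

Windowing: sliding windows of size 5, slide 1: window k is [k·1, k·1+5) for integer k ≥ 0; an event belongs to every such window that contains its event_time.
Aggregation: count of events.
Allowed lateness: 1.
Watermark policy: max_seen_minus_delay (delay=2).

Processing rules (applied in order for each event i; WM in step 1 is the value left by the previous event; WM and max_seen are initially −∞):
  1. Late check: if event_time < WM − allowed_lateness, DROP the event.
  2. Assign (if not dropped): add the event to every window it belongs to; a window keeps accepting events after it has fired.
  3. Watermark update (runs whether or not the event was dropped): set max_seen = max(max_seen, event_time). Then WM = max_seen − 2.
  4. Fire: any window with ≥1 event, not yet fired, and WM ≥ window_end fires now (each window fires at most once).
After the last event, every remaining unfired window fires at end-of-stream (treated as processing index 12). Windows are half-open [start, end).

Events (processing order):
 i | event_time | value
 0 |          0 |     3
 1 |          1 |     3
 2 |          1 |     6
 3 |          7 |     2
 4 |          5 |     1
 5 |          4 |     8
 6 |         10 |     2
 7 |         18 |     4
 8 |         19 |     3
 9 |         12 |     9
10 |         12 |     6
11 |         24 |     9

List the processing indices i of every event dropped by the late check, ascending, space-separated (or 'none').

9 10

i=0 t=0 v=3: → [0,5); WM=-2
i=1 t=1 v=3: → [1,6),[0,5); WM=-1
i=2 t=1 v=6: → [1,6),[0,5); WM=-1
i=3 t=7 v=2: → [7,12),[6,11),[5,10),[4,9),[3,8); WM=5; [0,5) fires=3
i=4 t=5 v=1: → [5,10),[4,9),[3,8),[2,7),[1,6); WM=5
i=5 t=4 v=8: → [4,9),[3,8),[2,7),[1,6),[0,5); WM=5
i=6 t=10 v=2: → [10,15),[9,14),[8,13),[7,12),[6,11); WM=8; [1,6) fires=4 [2,7) fires=2 [3,8) fires=3
i=7 t=18 v=4: → [18,23),[17,22),[16,21),[15,20),[14,19); WM=16; [4,9) fires=3 [5,10) fires=2 [6,11) fires=2 [7,12) fires=2 [8,13) fires=1 [9,14) fires=1 [10,15) fires=1
i=8 t=19 v=3: → [19,24),[18,23),[17,22),[16,21),[15,20); WM=17
i=9 t=12 v=9: DROP (t<17-1); WM=17
i=10 t=12 v=6: DROP (t<17-1); WM=17
i=11 t=24 v=9: → [24,29),[23,28),[22,27),[21,26),[20,25); WM=22; [14,19) fires=1 [15,20) fires=2 [16,21) fires=2 [17,22) fires=2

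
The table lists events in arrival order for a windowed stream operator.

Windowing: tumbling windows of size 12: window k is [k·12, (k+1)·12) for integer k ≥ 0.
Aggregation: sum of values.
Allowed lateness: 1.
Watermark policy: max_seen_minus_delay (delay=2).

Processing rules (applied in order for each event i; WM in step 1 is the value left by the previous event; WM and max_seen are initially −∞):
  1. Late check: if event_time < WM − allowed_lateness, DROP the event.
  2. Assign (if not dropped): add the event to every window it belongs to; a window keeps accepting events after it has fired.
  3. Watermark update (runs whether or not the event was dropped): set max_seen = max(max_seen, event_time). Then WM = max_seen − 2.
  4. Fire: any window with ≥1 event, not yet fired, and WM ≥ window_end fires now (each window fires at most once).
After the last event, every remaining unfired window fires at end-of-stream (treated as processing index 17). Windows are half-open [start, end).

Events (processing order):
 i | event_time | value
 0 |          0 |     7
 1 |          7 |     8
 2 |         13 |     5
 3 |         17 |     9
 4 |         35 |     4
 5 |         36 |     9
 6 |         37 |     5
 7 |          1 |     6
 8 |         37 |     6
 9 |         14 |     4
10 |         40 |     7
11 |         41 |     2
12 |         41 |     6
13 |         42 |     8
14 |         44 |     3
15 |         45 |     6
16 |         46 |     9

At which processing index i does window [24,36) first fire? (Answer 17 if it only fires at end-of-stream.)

10

i=0 t=0 v=7: → [0,12); WM=-2
i=1 t=7 v=8: → [0,12); WM=5
i=2 t=13 v=5: → [12,24); WM=11
i=3 t=17 v=9: → [12,24); WM=15; [0,12) fires=15
i=4 t=35 v=4: → [24,36); WM=33; [12,24) fires=14
i=5 t=36 v=9: → [36,48); WM=34
i=6 t=37 v=5: → [36,48); WM=35
i=7 t=1 v=6: DROP (t<35-1); WM=35
i=8 t=37 v=6: → [36,48); WM=35
i=9 t=14 v=4: DROP (t<35-1); WM=35
i=10 t=40 v=7: → [36,48); WM=38; [24,36) fires=4
i=11 t=41 v=2: → [36,48); WM=39
i=12 t=41 v=6: → [36,48); WM=39
i=13 t=42 v=8: → [36,48); WM=40
i=14 t=44 v=3: → [36,48); WM=42
i=15 t=45 v=6: → [36,48); WM=43
i=16 t=46 v=9: → [36,48); WM=44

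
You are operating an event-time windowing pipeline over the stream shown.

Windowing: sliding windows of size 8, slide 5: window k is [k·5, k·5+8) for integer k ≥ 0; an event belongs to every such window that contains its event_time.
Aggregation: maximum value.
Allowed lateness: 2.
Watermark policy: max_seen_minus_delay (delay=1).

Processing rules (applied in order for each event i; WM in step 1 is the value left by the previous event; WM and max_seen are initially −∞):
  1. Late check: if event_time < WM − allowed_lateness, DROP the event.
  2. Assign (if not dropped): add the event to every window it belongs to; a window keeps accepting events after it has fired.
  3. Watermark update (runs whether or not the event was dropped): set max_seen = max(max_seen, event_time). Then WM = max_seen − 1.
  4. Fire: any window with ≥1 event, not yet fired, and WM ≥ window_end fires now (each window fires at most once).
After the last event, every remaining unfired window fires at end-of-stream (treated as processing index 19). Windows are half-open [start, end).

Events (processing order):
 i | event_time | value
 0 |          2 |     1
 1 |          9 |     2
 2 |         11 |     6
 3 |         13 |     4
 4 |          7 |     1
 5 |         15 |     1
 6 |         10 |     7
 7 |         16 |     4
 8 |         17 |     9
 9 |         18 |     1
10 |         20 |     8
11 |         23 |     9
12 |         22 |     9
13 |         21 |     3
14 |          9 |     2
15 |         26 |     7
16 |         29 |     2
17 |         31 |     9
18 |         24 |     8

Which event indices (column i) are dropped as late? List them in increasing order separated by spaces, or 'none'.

4 6 14 18

i=0 t=2 v=1: → [0,8); WM=1
i=1 t=9 v=2: → [5,13); WM=8; [0,8) fires=1
i=2 t=11 v=6: → [10,18),[5,13); WM=10
i=3 t=13 v=4: → [10,18); WM=12
i=4 t=7 v=1: DROP (t<12-2); WM=12
i=5 t=15 v=1: → [15,23),[10,18); WM=14; [5,13) fires=6
i=6 t=10 v=7: DROP (t<14-2); WM=14
i=7 t=16 v=4: → [15,23),[10,18); WM=15
i=8 t=17 v=9: → [15,23),[10,18); WM=16
i=9 t=18 v=1: → [15,23); WM=17
i=10 t=20 v=8: → [20,28),[15,23); WM=19; [10,18) fires=9
i=11 t=23 v=9: → [20,28); WM=22
i=12 t=22 v=9: → [20,28),[15,23); WM=22
i=13 t=21 v=3: → [20,28),[15,23); WM=22
i=14 t=9 v=2: DROP (t<22-2); WM=22
i=15 t=26 v=7: → [25,33),[20,28); WM=25; [15,23) fires=9
i=16 t=29 v=2: → [25,33); WM=28; [20,28) fires=9
i=17 t=31 v=9: → [30,38),[25,33); WM=30
i=18 t=24 v=8: DROP (t<30-2); WM=30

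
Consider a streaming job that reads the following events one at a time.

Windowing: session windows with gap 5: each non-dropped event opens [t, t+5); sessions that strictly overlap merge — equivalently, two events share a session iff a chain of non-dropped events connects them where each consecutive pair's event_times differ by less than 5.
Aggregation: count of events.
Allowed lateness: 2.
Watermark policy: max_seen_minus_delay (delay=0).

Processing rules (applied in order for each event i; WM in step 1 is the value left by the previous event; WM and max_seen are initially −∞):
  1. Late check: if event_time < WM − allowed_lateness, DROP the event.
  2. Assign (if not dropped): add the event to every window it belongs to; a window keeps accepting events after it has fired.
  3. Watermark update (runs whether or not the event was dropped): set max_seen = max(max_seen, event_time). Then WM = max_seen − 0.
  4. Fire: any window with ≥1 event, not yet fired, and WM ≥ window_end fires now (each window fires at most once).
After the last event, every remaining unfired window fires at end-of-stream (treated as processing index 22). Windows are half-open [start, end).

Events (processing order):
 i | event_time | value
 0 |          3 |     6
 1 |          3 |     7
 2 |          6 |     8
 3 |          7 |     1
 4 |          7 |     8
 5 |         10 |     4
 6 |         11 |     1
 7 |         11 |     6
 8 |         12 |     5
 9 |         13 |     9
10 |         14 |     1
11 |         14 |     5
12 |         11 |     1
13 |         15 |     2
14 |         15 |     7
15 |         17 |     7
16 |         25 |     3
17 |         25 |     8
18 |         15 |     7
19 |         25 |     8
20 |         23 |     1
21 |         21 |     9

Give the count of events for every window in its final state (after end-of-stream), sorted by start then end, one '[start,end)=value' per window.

[3,22)=15 [23,30)=4

i=0 t=3 v=6: → [3,8); WM=3
i=1 t=3 v=7: → [3,8); WM=3
i=2 t=6 v=8: → [3,11); WM=6
i=3 t=7 v=1: → [3,12); WM=7
i=4 t=7 v=8: → [3,12); WM=7
i=5 t=10 v=4: → [3,15); WM=10
i=6 t=11 v=1: → [3,16); WM=11
i=7 t=11 v=6: → [3,16); WM=11
i=8 t=12 v=5: → [3,17); WM=12
i=9 t=13 v=9: → [3,18); WM=13
i=10 t=14 v=1: → [3,19); WM=14
i=11 t=14 v=5: → [3,19); WM=14
i=12 t=11 v=1: DROP (t<14-2); WM=14
i=13 t=15 v=2: → [3,20); WM=15
i=14 t=15 v=7: → [3,20); WM=15
i=15 t=17 v=7: → [3,22); WM=17
i=16 t=25 v=3: → [25,30); WM=25
i=17 t=25 v=8: → [25,30); WM=25
i=18 t=15 v=7: DROP (t<25-2); WM=25
i=19 t=25 v=8: → [25,30); WM=25
i=20 t=23 v=1: → [23,30); WM=25
i=21 t=21 v=9: DROP (t<25-2); WM=25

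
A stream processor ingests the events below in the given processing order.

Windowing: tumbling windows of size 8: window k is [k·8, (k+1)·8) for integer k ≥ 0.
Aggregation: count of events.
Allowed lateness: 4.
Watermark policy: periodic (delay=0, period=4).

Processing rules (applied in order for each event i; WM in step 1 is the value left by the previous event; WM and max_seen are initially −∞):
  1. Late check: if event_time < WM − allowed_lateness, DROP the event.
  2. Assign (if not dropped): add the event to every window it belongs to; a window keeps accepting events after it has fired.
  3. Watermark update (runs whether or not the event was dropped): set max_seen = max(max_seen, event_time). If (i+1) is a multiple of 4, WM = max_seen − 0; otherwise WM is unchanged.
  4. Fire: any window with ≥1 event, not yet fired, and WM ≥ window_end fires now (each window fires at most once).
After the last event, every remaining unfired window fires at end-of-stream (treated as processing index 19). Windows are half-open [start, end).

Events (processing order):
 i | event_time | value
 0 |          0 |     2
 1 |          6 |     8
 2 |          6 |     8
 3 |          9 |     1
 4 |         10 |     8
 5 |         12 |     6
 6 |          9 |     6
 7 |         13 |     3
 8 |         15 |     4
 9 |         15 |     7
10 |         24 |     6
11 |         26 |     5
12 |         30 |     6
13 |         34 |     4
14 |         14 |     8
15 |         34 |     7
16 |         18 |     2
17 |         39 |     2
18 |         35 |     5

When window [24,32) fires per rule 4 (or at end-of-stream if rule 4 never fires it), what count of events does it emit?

3

i=0 t=0 v=2: → [0,8); WM=−∞
i=1 t=6 v=8: → [0,8); WM=−∞
i=2 t=6 v=8: → [0,8); WM=−∞
i=3 t=9 v=1: → [8,16); WM=9; [0,8) fires=3
i=4 t=10 v=8: → [8,16); WM=9
i=5 t=12 v=6: → [8,16); WM=9
i=6 t=9 v=6: → [8,16); WM=9
i=7 t=13 v=3: → [8,16); WM=13
i=8 t=15 v=4: → [8,16); WM=13
i=9 t=15 v=7: → [8,16); WM=13
i=10 t=24 v=6: → [24,32); WM=13
i=11 t=26 v=5: → [24,32); WM=26; [8,16) fires=7
i=12 t=30 v=6: → [24,32); WM=26
i=13 t=34 v=4: → [32,40); WM=26
i=14 t=14 v=8: DROP (t<26-4); WM=26
i=15 t=34 v=7: → [32,40); WM=34; [24,32) fires=3
i=16 t=18 v=2: DROP (t<34-4); WM=34
i=17 t=39 v=2: → [32,40); WM=34
i=18 t=35 v=5: → [32,40); WM=34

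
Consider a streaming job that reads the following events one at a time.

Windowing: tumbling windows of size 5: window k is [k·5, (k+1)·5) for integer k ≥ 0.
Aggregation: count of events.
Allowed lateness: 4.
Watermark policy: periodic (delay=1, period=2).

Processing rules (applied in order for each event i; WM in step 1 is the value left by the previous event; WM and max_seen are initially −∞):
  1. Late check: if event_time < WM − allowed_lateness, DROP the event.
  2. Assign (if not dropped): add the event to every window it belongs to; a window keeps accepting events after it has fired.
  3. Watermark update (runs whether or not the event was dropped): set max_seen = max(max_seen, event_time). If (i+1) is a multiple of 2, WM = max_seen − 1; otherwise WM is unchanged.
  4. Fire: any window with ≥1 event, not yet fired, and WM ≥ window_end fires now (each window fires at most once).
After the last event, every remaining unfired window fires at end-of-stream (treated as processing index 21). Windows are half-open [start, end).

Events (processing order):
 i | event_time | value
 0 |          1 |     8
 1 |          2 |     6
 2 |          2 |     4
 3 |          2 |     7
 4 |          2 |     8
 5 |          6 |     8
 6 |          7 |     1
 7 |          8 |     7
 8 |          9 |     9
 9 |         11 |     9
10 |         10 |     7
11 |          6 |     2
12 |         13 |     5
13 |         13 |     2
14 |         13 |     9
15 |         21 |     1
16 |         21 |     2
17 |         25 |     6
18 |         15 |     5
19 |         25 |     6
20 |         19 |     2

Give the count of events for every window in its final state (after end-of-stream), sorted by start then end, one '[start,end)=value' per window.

[0,5)=5 [5,10)=5 [10,15)=5 [20,25)=2 [25,30)=2

i=0 t=1 v=8: → [0,5); WM=−∞
i=1 t=2 v=6: → [0,5); WM=1
i=2 t=2 v=4: → [0,5); WM=1
i=3 t=2 v=7: → [0,5); WM=1
i=4 t=2 v=8: → [0,5); WM=1
i=5 t=6 v=8: → [5,10); WM=5; [0,5) fires=5
i=6 t=7 v=1: → [5,10); WM=5
i=7 t=8 v=7: → [5,10); WM=7
i=8 t=9 v=9: → [5,10); WM=7
i=9 t=11 v=9: → [10,15); WM=10; [5,10) fires=4
i=10 t=10 v=7: → [10,15); WM=10
i=11 t=6 v=2: → [5,10); WM=10
i=12 t=13 v=5: → [10,15); WM=10
i=13 t=13 v=2: → [10,15); WM=12
i=14 t=13 v=9: → [10,15); WM=12
i=15 t=21 v=1: → [20,25); WM=20; [10,15) fires=5
i=16 t=21 v=2: → [20,25); WM=20
i=17 t=25 v=6: → [25,30); WM=24
i=18 t=15 v=5: DROP (t<24-4); WM=24
i=19 t=25 v=6: → [25,30); WM=24
i=20 t=19 v=2: DROP (t<24-4); WM=24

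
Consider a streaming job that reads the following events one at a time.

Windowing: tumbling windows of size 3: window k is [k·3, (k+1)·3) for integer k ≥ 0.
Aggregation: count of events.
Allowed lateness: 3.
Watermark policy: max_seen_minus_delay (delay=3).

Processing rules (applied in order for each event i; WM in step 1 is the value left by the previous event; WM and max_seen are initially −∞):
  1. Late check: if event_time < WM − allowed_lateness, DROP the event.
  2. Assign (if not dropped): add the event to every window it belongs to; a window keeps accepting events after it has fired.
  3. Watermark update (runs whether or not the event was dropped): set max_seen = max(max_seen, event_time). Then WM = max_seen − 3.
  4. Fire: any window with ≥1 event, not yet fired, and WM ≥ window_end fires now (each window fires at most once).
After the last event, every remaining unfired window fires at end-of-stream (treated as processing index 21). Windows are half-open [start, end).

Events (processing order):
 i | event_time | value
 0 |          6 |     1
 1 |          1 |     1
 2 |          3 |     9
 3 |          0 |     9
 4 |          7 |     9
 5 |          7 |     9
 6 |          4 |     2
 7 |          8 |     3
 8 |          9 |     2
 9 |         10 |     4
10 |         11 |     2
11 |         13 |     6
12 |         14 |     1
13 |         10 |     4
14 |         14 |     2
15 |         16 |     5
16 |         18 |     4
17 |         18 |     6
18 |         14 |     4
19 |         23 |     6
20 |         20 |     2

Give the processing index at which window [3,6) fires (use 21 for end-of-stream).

i=0 t=6 v=1: → [6,9); WM=3
i=1 t=1 v=1: → [0,3); WM=3; [0,3) fires=1
i=2 t=3 v=9: → [3,6); WM=3
i=3 t=0 v=9: → [0,3); WM=3
i=4 t=7 v=9: → [6,9); WM=4
i=5 t=7 v=9: → [6,9); WM=4
i=6 t=4 v=2: → [3,6); WM=4
i=7 t=8 v=3: → [6,9); WM=5
i=8 t=9 v=2: → [9,12); WM=6; [3,6) fires=2
i=9 t=10 v=4: → [9,12); WM=7
i=10 t=11 v=2: → [9,12); WM=8
i=11 t=13 v=6: → [12,15); WM=10; [6,9) fires=4
i=12 t=14 v=1: → [12,15); WM=11
i=13 t=10 v=4: → [9,12); WM=11
i=14 t=14 v=2: → [12,15); WM=11
i=15 t=16 v=5: → [15,18); WM=13; [9,12) fires=4
i=16 t=18 v=4: → [18,21); WM=15; [12,15) fires=3
i=17 t=18 v=6: → [18,21); WM=15
i=18 t=14 v=4: → [12,15); WM=15
i=19 t=23 v=6: → [21,24); WM=20; [15,18) fires=1
i=20 t=20 v=2: → [18,21); WM=20

8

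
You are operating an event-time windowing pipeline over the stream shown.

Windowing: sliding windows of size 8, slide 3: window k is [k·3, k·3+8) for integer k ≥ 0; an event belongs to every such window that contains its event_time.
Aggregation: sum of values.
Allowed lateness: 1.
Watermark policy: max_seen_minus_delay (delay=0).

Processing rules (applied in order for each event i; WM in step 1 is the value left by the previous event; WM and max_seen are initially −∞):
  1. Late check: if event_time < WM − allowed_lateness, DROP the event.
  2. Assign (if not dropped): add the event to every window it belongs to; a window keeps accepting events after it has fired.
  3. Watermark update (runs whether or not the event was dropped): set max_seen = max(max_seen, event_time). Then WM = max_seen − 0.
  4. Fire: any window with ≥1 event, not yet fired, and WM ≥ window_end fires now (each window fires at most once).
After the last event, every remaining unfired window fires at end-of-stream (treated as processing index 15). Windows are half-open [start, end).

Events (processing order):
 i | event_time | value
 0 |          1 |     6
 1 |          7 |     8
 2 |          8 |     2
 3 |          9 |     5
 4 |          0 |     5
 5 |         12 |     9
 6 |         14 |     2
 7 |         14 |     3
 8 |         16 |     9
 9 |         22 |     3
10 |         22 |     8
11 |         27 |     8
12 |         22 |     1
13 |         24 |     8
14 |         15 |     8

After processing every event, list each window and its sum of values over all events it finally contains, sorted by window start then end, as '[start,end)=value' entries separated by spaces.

[0,8)=14 [3,11)=15 [6,14)=24 [9,17)=28 [12,20)=23 [15,23)=20 [18,26)=11 [21,29)=19 [24,32)=8 [27,35)=8

i=0 t=1 v=6: → [0,8); WM=1
i=1 t=7 v=8: → [6,14),[3,11),[0,8); WM=7
i=2 t=8 v=2: → [6,14),[3,11); WM=8; [0,8) fires=14
i=3 t=9 v=5: → [9,17),[6,14),[3,11); WM=9
i=4 t=0 v=5: DROP (t<9-1); WM=9
i=5 t=12 v=9: → [12,20),[9,17),[6,14); WM=12; [3,11) fires=15
i=6 t=14 v=2: → [12,20),[9,17); WM=14; [6,14) fires=24
i=7 t=14 v=3: → [12,20),[9,17); WM=14
i=8 t=16 v=9: → [15,23),[12,20),[9,17); WM=16
i=9 t=22 v=3: → [21,29),[18,26),[15,23); WM=22; [9,17) fires=28 [12,20) fires=23
i=10 t=22 v=8: → [21,29),[18,26),[15,23); WM=22
i=11 t=27 v=8: → [27,35),[24,32),[21,29); WM=27; [15,23) fires=20 [18,26) fires=11
i=12 t=22 v=1: DROP (t<27-1); WM=27
i=13 t=24 v=8: DROP (t<27-1); WM=27
i=14 t=15 v=8: DROP (t<27-1); WM=27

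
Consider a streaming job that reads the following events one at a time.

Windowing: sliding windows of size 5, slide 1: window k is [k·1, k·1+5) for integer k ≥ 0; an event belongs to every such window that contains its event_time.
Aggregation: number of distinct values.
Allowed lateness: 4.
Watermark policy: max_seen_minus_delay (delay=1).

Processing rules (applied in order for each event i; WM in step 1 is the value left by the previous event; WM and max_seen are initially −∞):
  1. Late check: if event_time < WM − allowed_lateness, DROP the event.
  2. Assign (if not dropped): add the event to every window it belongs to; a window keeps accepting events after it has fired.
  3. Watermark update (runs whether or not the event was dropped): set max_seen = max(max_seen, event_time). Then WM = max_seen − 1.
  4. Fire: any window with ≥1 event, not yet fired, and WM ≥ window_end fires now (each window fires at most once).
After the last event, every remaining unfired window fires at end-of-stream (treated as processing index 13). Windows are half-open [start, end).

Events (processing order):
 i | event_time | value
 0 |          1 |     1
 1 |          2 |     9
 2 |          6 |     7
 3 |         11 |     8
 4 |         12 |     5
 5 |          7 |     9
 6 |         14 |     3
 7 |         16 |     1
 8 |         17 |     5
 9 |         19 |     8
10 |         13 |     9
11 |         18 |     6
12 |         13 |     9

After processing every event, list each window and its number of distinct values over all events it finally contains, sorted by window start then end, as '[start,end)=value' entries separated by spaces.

[0,5)=2 [1,6)=2 [2,7)=2 [3,8)=2 [4,9)=2 [5,10)=2 [6,11)=2 [7,12)=2 [8,13)=2 [9,14)=2 [10,15)=3 [11,16)=3 [12,17)=3 [13,18)=3 [14,19)=4 [15,20)=4 [16,21)=4 [17,22)=3 [18,23)=2 [19,24)=1

i=0 t=1 v=1: → [1,6),[0,5); WM=0
i=1 t=2 v=9: → [2,7),[1,6),[0,5); WM=1
i=2 t=6 v=7: → [6,11),[5,10),[4,9),[3,8),[2,7); WM=5; [0,5) fires=2
i=3 t=11 v=8: → [11,16),[10,15),[9,14),[8,13),[7,12); WM=10; [1,6) fires=2 [2,7) fires=2 [3,8) fires=1 [4,9) fires=1 [5,10) fires=1
i=4 t=12 v=5: → [12,17),[11,16),[10,15),[9,14),[8,13); WM=11; [6,11) fires=1
i=5 t=7 v=9: → [7,12),[6,11),[5,10),[4,9),[3,8); WM=11
i=6 t=14 v=3: → [14,19),[13,18),[12,17),[11,16),[10,15); WM=13; [7,12) fires=2 [8,13) fires=2
i=7 t=16 v=1: → [16,21),[15,20),[14,19),[13,18),[12,17); WM=15; [9,14) fires=2 [10,15) fires=3
i=8 t=17 v=5: → [17,22),[16,21),[15,20),[14,19),[13,18); WM=16; [11,16) fires=3
i=9 t=19 v=8: → [19,24),[18,23),[17,22),[16,21),[15,20); WM=18; [12,17) fires=3 [13,18) fires=3
i=10 t=13 v=9: DROP (t<18-4); WM=18
i=11 t=18 v=6: → [18,23),[17,22),[16,21),[15,20),[14,19); WM=18
i=12 t=13 v=9: DROP (t<18-4); WM=18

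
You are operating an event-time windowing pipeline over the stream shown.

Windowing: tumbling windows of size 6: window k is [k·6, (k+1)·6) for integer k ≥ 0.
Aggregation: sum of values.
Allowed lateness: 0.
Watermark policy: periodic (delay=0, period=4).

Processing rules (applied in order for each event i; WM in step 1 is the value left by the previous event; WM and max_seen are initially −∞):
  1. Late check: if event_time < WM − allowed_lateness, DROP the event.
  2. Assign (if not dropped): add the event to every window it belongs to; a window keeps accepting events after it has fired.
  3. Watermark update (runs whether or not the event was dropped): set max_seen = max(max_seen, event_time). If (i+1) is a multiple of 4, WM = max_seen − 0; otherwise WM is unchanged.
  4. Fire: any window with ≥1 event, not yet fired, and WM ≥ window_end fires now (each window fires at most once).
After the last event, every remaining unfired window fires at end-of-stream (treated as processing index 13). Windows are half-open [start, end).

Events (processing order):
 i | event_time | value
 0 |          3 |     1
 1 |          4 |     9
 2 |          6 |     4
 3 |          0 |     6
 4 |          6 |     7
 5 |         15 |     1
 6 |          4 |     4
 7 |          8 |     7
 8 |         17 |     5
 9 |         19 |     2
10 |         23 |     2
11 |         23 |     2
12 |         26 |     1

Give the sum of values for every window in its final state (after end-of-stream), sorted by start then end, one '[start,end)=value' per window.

i=0 t=3 v=1: → [0,6); WM=−∞
i=1 t=4 v=9: → [0,6); WM=−∞
i=2 t=6 v=4: → [6,12); WM=−∞
i=3 t=0 v=6: → [0,6); WM=6; [0,6) fires=16
i=4 t=6 v=7: → [6,12); WM=6
i=5 t=15 v=1: → [12,18); WM=6
i=6 t=4 v=4: DROP (t<6-0); WM=6
i=7 t=8 v=7: → [6,12); WM=15; [6,12) fires=18
i=8 t=17 v=5: → [12,18); WM=15
i=9 t=19 v=2: → [18,24); WM=15
i=10 t=23 v=2: → [18,24); WM=15
i=11 t=23 v=2: → [18,24); WM=23; [12,18) fires=6
i=12 t=26 v=1: → [24,30); WM=23

[0,6)=16 [6,12)=18 [12,18)=6 [18,24)=6 [24,30)=1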